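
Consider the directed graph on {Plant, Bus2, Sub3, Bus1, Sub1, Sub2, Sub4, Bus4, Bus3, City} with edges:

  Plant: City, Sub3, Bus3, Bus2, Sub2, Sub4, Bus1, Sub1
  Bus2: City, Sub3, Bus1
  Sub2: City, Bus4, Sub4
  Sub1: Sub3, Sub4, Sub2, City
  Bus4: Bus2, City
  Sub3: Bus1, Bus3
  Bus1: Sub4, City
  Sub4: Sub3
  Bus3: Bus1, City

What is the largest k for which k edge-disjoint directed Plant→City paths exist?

6

Assign every edge capacity 1; by Menger, the answer equals the max flow.
Path Plant→City (+1); total 1.
Path Plant→Bus2→City (+1); total 2.
Path Plant→Bus1→City (+1); total 3.
Path Plant→Sub1→City (+1); total 4.
Path Plant→Sub2→City (+1); total 5.
Path Plant→Bus3→City (+1); total 6.
No residual Plant→City path; max flow = 6.
Certifying cut of size 6: {Bus1→City, Bus3→City, Plant→Bus2, Plant→City, Plant→Sub1, Plant→Sub2}.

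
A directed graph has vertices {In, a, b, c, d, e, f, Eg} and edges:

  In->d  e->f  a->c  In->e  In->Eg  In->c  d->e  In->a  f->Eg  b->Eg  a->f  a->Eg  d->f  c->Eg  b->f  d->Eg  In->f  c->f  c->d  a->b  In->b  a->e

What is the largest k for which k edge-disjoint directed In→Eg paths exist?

6

Assign every edge capacity 1; by Menger, the answer equals the max flow.
Path In→Eg (+1); total 1.
Path In→a→Eg (+1); total 2.
Path In→b→Eg (+1); total 3.
Path In→c→Eg (+1); total 4.
Path In→d→Eg (+1); total 5.
Path In→f→Eg (+1); total 6.
No residual In→Eg path; max flow = 6.
Certifying cut of size 6: {In→Eg, In→a, In→b, In→c, In→d, f→Eg}.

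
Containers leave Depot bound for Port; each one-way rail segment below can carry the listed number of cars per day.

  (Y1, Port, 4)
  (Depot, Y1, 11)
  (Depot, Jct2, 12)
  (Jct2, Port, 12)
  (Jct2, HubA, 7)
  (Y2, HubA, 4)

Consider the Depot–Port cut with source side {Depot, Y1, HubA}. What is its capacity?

16

Edges leaving {Depot, Y1, HubA}: Depot→Jct2 (12), Y1→Port (4).
Cut capacity = 12 + 4 = 16.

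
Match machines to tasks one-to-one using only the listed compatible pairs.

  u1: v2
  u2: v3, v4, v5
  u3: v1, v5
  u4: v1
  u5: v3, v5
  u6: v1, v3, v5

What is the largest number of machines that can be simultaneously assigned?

Unit-capacity flow: source→left, listed edges, right→sink; max matching = max flow.
Augmenting path u1→v2 (+1); matched 1.
Augmenting path u2→v3 (+1); matched 2.
Augmenting path u3→v1 (+1); matched 3.
Augmenting path u5→v5 (+1); matched 4.
Augmenting path u6→v3→u2→v4 (+1); matched 5.
No augmenting path remains; maximum matching = 5.
König certificate: {u1, u2, v1, v3, v5} is a vertex cover of size 5 (every listed pair touches it), so no matching can be larger.

5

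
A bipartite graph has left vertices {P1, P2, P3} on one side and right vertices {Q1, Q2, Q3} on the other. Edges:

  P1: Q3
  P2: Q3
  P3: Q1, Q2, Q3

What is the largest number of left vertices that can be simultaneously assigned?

Unit-capacity flow: source→left, listed edges, right→sink; max matching = max flow.
Augmenting path P1→Q3 (+1); matched 1.
Augmenting path P3→Q1 (+1); matched 2.
No augmenting path remains; maximum matching = 2.
König certificate: {P3, Q3} is a vertex cover of size 2 (every listed pair touches it), so no matching can be larger.

2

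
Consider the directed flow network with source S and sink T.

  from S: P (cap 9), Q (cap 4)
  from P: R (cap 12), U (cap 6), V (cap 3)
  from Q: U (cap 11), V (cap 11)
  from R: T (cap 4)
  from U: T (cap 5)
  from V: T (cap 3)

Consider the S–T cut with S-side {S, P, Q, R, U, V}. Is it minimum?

Yes — it is a minimum cut (capacity 12).

Given cut capacity: 4 + 5 + 3 = 12.
Augment S→P→R→T: bottleneck 4, flow now 4.
Augment S→P→U→T: bottleneck 5, flow now 9.
Augment S→Q→V→T: bottleneck 3, flow now 12.
No augmenting path remains; maximum flow = 12.
Cut capacity 12 equals the max flow, so it is a minimum cut.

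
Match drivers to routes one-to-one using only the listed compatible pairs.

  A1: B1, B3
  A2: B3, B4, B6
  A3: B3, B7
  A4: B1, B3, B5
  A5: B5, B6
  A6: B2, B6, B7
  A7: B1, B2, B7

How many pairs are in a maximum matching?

7

Unit-capacity flow: source→left, listed edges, right→sink; max matching = max flow.
Augmenting path A1→B1 (+1); matched 1.
Augmenting path A2→B3 (+1); matched 2.
Augmenting path A3→B7 (+1); matched 3.
Augmenting path A4→B5 (+1); matched 4.
Augmenting path A5→B6 (+1); matched 5.
Augmenting path A6→B2 (+1); matched 6.
Augmenting path A7→B1→A1→B3→A2→B4 (+1); matched 7.
No augmenting path remains; maximum matching = 7.
König certificate: {A1, A2, A3, A4, A5, A6, A7} is a vertex cover of size 7 (every listed pair touches it), so no matching can be larger.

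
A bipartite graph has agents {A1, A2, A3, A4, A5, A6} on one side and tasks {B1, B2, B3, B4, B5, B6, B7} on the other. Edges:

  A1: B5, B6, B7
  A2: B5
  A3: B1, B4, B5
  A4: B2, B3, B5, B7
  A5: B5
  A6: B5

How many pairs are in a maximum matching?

4

Unit-capacity flow: source→left, listed edges, right→sink; max matching = max flow.
Augmenting path A1→B5 (+1); matched 1.
Augmenting path A3→B1 (+1); matched 2.
Augmenting path A4→B2 (+1); matched 3.
Augmenting path A2→B5→A1→B6 (+1); matched 4.
No augmenting path remains; maximum matching = 4.
König certificate: {A1, A3, A4, B5} is a vertex cover of size 4 (every listed pair touches it), so no matching can be larger.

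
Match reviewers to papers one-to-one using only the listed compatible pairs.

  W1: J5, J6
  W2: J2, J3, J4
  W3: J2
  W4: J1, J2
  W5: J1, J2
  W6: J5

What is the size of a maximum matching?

5

Unit-capacity flow: source→left, listed edges, right→sink; max matching = max flow.
Augmenting path W1→J5 (+1); matched 1.
Augmenting path W2→J2 (+1); matched 2.
Augmenting path W4→J1 (+1); matched 3.
Augmenting path W3→J2→W2→J3 (+1); matched 4.
Augmenting path W6→J5→W1→J6 (+1); matched 5.
No augmenting path remains; maximum matching = 5.
König certificate: {W1, W2, W6, J1, J2} is a vertex cover of size 5 (every listed pair touches it), so no matching can be larger.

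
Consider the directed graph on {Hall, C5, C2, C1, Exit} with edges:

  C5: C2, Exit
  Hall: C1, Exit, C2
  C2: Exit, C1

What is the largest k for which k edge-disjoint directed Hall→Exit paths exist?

Assign every edge capacity 1; by Menger, the answer equals the max flow.
Path Hall→Exit (+1); total 1.
Path Hall→C2→Exit (+1); total 2.
No residual Hall→Exit path; max flow = 2.
Certifying cut of size 2: {Hall→C2, Hall→Exit}.

2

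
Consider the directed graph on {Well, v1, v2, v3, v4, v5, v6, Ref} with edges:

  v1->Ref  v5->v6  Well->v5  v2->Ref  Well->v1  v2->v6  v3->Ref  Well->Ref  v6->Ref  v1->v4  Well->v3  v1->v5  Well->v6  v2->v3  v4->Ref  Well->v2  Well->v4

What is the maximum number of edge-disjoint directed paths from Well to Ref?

Assign every edge capacity 1; by Menger, the answer equals the max flow.
Path Well→Ref (+1); total 1.
Path Well→v1→Ref (+1); total 2.
Path Well→v2→Ref (+1); total 3.
Path Well→v3→Ref (+1); total 4.
Path Well→v4→Ref (+1); total 5.
Path Well→v6→Ref (+1); total 6.
No residual Well→Ref path; max flow = 6.
Certifying cut of size 6: {Well→Ref, Well→v1, Well→v2, Well→v3, Well→v4, v6→Ref}.

6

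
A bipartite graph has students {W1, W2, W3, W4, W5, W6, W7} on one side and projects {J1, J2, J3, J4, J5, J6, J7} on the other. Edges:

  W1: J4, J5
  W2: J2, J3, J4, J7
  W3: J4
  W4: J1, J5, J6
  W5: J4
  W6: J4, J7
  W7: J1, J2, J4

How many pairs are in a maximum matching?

6

Unit-capacity flow: source→left, listed edges, right→sink; max matching = max flow.
Augmenting path W1→J4 (+1); matched 1.
Augmenting path W2→J2 (+1); matched 2.
Augmenting path W4→J1 (+1); matched 3.
Augmenting path W6→J7 (+1); matched 4.
Augmenting path W3→J4→W1→J5 (+1); matched 5.
Augmenting path W7→J1→W4→J6 (+1); matched 6.
No augmenting path remains; maximum matching = 6.
König certificate: {W1, W2, W4, W6, W7, J4} is a vertex cover of size 6 (every listed pair touches it), so no matching can be larger.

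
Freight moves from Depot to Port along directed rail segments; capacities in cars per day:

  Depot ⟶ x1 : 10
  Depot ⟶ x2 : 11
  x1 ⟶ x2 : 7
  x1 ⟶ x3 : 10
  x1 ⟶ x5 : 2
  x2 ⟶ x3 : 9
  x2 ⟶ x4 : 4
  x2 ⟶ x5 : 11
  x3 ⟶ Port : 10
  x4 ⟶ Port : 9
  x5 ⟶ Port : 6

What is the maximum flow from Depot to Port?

20

Augment Depot→x1→x3→Port: bottleneck 10, flow now 10.
Augment Depot→x2→x4→Port: bottleneck 4, flow now 14.
Augment Depot→x2→x5→Port: bottleneck 6, flow now 20.
No augmenting path remains; maximum flow = 20.
In the residual graph, reachable from Depot: {Depot, x1, x2, x3, x5}.
Min-cut edges: x2→x4 (4), x3→Port (10), x5→Port (6); capacity 4 + 10 + 6 = 20.
This cut is saturated, so no flow can exceed 20.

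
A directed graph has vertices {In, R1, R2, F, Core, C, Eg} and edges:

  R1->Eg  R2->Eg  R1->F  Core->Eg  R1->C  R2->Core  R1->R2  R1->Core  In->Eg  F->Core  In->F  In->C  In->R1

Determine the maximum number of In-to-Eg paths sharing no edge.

Assign every edge capacity 1; by Menger, the answer equals the max flow.
Path In→Eg (+1); total 1.
Path In→R1→Eg (+1); total 2.
Path In→F→Core→Eg (+1); total 3.
No residual In→Eg path; max flow = 3.
Certifying cut of size 3: {In→Eg, In→F, In→R1}.

3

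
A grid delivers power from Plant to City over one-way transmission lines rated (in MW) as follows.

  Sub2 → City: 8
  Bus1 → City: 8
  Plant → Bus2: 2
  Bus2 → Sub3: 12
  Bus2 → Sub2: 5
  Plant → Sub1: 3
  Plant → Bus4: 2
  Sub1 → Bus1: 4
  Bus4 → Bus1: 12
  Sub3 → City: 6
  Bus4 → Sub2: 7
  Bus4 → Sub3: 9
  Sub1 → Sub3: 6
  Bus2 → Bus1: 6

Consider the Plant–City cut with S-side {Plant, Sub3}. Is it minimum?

Given cut capacity: 2 + 3 + 2 + 6 = 13.
Augment Plant→Bus4→Sub3→City: bottleneck 2, flow now 2.
Augment Plant→Sub1→Sub3→City: bottleneck 3, flow now 5.
Augment Plant→Bus2→Sub3→City: bottleneck 1, flow now 6.
Augment Plant→Bus2→Sub2→City: bottleneck 1, flow now 7.
No augmenting path remains; maximum flow = 7.
In the residual graph, reachable from Plant: {Plant}.
Min-cut edges: Plant→Bus4 (2), Plant→Sub1 (3), Plant→Bus2 (2); capacity 2 + 3 + 2 = 7.
Cut capacity 13 exceeds the max flow 7, so it is not minimum.

No — its capacity is 13, but the minimum cut has capacity 7.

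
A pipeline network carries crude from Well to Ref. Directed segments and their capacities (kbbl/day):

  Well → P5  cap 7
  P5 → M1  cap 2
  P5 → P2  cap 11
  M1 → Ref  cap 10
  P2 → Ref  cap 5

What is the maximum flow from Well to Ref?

7

Augment Well→P5→M1→Ref: bottleneck 2, flow now 2.
Augment Well→P5→P2→Ref: bottleneck 5, flow now 7.
No augmenting path remains; maximum flow = 7.
In the residual graph, reachable from Well: {Well}.
Min-cut edges: Well→P5 (7); capacity 7 = 7.
This cut is saturated, so no flow can exceed 7.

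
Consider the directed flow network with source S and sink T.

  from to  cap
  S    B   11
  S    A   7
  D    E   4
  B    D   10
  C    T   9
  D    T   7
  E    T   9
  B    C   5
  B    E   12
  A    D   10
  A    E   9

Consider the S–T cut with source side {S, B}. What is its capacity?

34

Edges leaving {S, B}: S→A (7), B→C (5), B→D (10), B→E (12).
Cut capacity = 7 + 5 + 10 + 12 = 34.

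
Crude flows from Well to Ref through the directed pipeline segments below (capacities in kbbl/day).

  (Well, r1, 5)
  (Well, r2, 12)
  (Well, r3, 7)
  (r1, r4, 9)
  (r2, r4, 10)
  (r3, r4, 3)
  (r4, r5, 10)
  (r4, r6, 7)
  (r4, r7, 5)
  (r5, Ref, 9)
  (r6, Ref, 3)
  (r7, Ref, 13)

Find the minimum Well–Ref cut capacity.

Augment Well→r1→r4→r5→Ref: bottleneck 5, flow now 5.
Augment Well→r2→r4→r5→Ref: bottleneck 4, flow now 9.
Augment Well→r2→r4→r6→Ref: bottleneck 3, flow now 12.
Augment Well→r2→r4→r7→Ref: bottleneck 3, flow now 15.
Augment Well→r3→r4→r7→Ref: bottleneck 2, flow now 17.
No augmenting path remains; maximum flow = 17.
By max-flow min-cut, the minimum cut capacity equals the max flow.
In the residual graph, reachable from Well: {Well, r1, r2, r3, r4, r5, r6}.
Min-cut edges: r4→r7 (5), r5→Ref (9), r6→Ref (3); capacity 5 + 9 + 3 = 17.

17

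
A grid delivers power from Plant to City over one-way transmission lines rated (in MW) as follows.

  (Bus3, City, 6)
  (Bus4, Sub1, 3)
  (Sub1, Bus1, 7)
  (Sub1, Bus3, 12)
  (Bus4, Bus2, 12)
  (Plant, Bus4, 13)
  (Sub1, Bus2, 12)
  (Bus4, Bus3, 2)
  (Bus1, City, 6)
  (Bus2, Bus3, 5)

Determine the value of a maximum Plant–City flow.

Augment Plant→Bus4→Bus3→City: bottleneck 2, flow now 2.
Augment Plant→Bus4→Sub1→Bus3→City: bottleneck 3, flow now 5.
Augment Plant→Bus4→Bus2→Bus3→City: bottleneck 1, flow now 6.
Augment Plant→Bus4→Bus2→Bus3→Sub1→Bus1→City: bottleneck 3, flow now 9. (uses reverse residual edge)
No augmenting path remains; maximum flow = 9.
In the residual graph, reachable from Plant: {Plant, Bus4, Bus2, Bus3}.
Min-cut edges: Bus4→Sub1 (3), Bus3→City (6); capacity 3 + 6 = 9.
This cut is saturated, so no flow can exceed 9.

9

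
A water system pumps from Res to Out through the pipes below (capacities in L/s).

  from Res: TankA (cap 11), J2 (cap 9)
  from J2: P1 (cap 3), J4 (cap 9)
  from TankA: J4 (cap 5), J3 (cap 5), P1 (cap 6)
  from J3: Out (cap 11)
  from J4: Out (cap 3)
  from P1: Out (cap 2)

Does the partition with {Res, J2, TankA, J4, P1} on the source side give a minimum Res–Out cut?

Given cut capacity: 5 + 3 + 2 = 10.
Augment Res→J2→J4→Out: bottleneck 3, flow now 3.
Augment Res→J2→P1→Out: bottleneck 2, flow now 5.
Augment Res→TankA→J3→Out: bottleneck 5, flow now 10.
No augmenting path remains; maximum flow = 10.
Cut capacity 10 equals the max flow, so it is a minimum cut.

Yes — it is a minimum cut (capacity 10).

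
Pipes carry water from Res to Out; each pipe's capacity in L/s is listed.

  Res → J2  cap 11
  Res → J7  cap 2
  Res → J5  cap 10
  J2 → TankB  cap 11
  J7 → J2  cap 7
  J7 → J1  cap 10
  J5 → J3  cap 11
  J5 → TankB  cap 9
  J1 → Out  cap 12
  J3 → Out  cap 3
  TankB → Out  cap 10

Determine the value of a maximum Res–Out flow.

15

Augment Res→J2→TankB→Out: bottleneck 10, flow now 10.
Augment Res→J7→J1→Out: bottleneck 2, flow now 12.
Augment Res→J5→J3→Out: bottleneck 3, flow now 15.
No augmenting path remains; maximum flow = 15.
In the residual graph, reachable from Res: {Res, J2, J5, J3, TankB}.
Min-cut edges: Res→J7 (2), J3→Out (3), TankB→Out (10); capacity 2 + 3 + 10 = 15.
This cut is saturated, so no flow can exceed 15.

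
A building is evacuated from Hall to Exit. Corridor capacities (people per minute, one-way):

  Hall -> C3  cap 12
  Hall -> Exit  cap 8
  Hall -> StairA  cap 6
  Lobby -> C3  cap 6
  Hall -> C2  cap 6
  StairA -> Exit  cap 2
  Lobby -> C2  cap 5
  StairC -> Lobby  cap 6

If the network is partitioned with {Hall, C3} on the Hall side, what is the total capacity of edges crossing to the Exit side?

Edges leaving {Hall, C3}: Hall→StairA (6), Hall→C2 (6), Hall→Exit (8).
Cut capacity = 6 + 6 + 8 = 20.

20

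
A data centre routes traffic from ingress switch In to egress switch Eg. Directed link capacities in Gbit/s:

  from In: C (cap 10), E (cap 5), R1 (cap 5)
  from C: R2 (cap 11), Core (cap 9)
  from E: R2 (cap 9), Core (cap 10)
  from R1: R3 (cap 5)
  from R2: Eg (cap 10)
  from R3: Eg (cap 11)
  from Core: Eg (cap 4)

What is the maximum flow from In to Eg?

Augment In→C→R2→Eg: bottleneck 10, flow now 10.
Augment In→E→Core→Eg: bottleneck 4, flow now 14.
Augment In→R1→R3→Eg: bottleneck 5, flow now 19.
No augmenting path remains; maximum flow = 19.
In the residual graph, reachable from In: {In, C, E, R2, Core}.
Min-cut edges: In→R1 (5), R2→Eg (10), Core→Eg (4); capacity 5 + 10 + 4 = 19.
This cut is saturated, so no flow can exceed 19.

19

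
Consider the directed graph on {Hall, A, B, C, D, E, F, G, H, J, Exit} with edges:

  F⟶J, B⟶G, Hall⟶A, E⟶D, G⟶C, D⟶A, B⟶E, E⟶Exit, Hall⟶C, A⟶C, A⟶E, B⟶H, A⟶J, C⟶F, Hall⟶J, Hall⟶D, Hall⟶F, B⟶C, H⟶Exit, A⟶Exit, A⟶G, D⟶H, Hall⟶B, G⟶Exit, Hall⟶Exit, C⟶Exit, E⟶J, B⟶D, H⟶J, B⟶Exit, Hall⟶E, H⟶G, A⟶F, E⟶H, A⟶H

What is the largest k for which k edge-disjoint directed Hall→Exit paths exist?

Assign every edge capacity 1; by Menger, the answer equals the max flow.
Path Hall→Exit (+1); total 1.
Path Hall→A→Exit (+1); total 2.
Path Hall→B→Exit (+1); total 3.
Path Hall→C→Exit (+1); total 4.
Path Hall→E→Exit (+1); total 5.
Path Hall→D→H→Exit (+1); total 6.
No residual Hall→Exit path; max flow = 6.
Certifying cut of size 6: {Hall→A, Hall→B, Hall→C, Hall→D, Hall→E, Hall→Exit}.

6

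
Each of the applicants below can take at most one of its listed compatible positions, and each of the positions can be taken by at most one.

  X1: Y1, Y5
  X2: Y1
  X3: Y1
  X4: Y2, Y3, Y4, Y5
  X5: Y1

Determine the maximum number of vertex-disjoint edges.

3

Unit-capacity flow: source→left, listed edges, right→sink; max matching = max flow.
Augmenting path X1→Y1 (+1); matched 1.
Augmenting path X4→Y2 (+1); matched 2.
Augmenting path X2→Y1→X1→Y5 (+1); matched 3.
No augmenting path remains; maximum matching = 3.
König certificate: {X1, X4, Y1} is a vertex cover of size 3 (every listed pair touches it), so no matching can be larger.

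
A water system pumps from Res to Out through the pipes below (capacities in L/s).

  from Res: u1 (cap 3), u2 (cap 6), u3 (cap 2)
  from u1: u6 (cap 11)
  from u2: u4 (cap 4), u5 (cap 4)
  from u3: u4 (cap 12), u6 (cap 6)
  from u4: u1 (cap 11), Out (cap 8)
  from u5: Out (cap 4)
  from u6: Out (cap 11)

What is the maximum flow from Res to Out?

Augment Res→u1→u6→Out: bottleneck 3, flow now 3.
Augment Res→u2→u4→Out: bottleneck 4, flow now 7.
Augment Res→u2→u5→Out: bottleneck 2, flow now 9.
Augment Res→u3→u4→Out: bottleneck 2, flow now 11.
No augmenting path remains; maximum flow = 11.
In the residual graph, reachable from Res: {Res}.
Min-cut edges: Res→u1 (3), Res→u2 (6), Res→u3 (2); capacity 3 + 6 + 2 = 11.
This cut is saturated, so no flow can exceed 11.

11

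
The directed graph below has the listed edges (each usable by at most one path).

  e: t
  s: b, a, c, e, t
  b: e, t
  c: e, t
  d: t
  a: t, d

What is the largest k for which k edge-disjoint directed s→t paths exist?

Assign every edge capacity 1; by Menger, the answer equals the max flow.
Path s→t (+1); total 1.
Path s→a→t (+1); total 2.
Path s→b→t (+1); total 3.
Path s→c→t (+1); total 4.
Path s→e→t (+1); total 5.
No residual s→t path; max flow = 5.
Certifying cut of size 5: {s→a, s→b, s→c, s→e, s→t}.

5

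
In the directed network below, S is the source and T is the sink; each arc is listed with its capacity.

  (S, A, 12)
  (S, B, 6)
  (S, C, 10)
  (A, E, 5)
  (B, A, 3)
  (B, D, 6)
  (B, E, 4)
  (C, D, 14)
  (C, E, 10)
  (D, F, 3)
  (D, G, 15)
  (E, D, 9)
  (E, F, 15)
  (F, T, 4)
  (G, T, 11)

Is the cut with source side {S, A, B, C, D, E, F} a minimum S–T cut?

Given cut capacity: 15 + 4 = 19.
Augment S→A→E→F→T: bottleneck 4, flow now 4.
Augment S→B→D→G→T: bottleneck 6, flow now 10.
Augment S→C→D→G→T: bottleneck 5, flow now 15.
No augmenting path remains; maximum flow = 15.
In the residual graph, reachable from S: {S, A, B, C, D, E, F, G}.
Min-cut edges: F→T (4), G→T (11); capacity 4 + 11 = 15.
Cut capacity 19 exceeds the max flow 15, so it is not minimum.

No — its capacity is 19, but the minimum cut has capacity 15.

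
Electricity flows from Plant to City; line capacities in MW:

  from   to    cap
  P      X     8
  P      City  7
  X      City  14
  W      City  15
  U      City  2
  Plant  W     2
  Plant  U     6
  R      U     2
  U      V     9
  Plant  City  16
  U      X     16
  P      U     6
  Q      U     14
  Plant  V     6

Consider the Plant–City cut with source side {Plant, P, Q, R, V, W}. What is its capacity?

Edges leaving {Plant, P, Q, R, V, W}: Plant→U (6), Plant→City (16), P→U (6), P→X (8), P→City (7), Q→U (14), R→U (2), W→City (15).
Cut capacity = 6 + 16 + 6 + 8 + 7 + 14 + 2 + 15 = 74.

74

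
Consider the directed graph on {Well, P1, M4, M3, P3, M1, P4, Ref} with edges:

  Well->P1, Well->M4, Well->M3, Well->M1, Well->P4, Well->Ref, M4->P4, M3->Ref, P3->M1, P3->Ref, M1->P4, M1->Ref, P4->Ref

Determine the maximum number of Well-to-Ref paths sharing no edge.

4

Assign every edge capacity 1; by Menger, the answer equals the max flow.
Path Well→Ref (+1); total 1.
Path Well→M3→Ref (+1); total 2.
Path Well→M1→Ref (+1); total 3.
Path Well→P4→Ref (+1); total 4.
No residual Well→Ref path; max flow = 4.
Certifying cut of size 4: {P4→Ref, Well→M1, Well→M3, Well→Ref}.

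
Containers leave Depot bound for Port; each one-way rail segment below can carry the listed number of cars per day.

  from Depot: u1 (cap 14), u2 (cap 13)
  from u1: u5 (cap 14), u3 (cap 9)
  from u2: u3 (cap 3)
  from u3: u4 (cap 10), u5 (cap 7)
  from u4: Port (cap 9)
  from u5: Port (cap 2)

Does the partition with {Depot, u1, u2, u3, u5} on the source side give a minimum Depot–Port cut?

Given cut capacity: 10 + 2 = 12.
Augment Depot→u1→u5→Port: bottleneck 2, flow now 2.
Augment Depot→u1→u3→u4→Port: bottleneck 9, flow now 11.
No augmenting path remains; maximum flow = 11.
In the residual graph, reachable from Depot: {Depot, u1, u2, u3, u4, u5}.
Min-cut edges: u4→Port (9), u5→Port (2); capacity 9 + 2 = 11.
Cut capacity 12 exceeds the max flow 11, so it is not minimum.

No — its capacity is 12, but the minimum cut has capacity 11.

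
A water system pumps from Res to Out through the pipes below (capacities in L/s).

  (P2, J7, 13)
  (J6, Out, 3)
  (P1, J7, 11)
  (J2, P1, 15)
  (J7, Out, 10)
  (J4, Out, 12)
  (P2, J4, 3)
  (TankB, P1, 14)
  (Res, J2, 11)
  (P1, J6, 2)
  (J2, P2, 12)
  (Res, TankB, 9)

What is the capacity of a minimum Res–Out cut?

Augment Res→J2→P1→J7→Out: bottleneck 10, flow now 10.
Augment Res→J2→P1→J6→Out: bottleneck 1, flow now 11.
Augment Res→TankB→P1→J6→Out: bottleneck 1, flow now 12.
Augment Res→TankB→P1→J2→P2→J4→Out: bottleneck 3, flow now 15. (uses reverse residual edge)
No augmenting path remains; maximum flow = 15.
By max-flow min-cut, the minimum cut capacity equals the max flow.
In the residual graph, reachable from Res: {Res, J2, TankB, P1, P2, J7}.
Min-cut edges: P1→J6 (2), P2→J4 (3), J7→Out (10); capacity 2 + 3 + 10 = 15.

15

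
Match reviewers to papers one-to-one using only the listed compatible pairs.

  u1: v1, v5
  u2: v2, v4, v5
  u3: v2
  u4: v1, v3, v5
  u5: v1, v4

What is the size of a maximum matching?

Unit-capacity flow: source→left, listed edges, right→sink; max matching = max flow.
Augmenting path u1→v1 (+1); matched 1.
Augmenting path u2→v2 (+1); matched 2.
Augmenting path u4→v3 (+1); matched 3.
Augmenting path u5→v4 (+1); matched 4.
Augmenting path u3→v2→u2→v5 (+1); matched 5.
No augmenting path remains; maximum matching = 5.
König certificate: {u1, u2, u3, u4, u5} is a vertex cover of size 5 (every listed pair touches it), so no matching can be larger.

5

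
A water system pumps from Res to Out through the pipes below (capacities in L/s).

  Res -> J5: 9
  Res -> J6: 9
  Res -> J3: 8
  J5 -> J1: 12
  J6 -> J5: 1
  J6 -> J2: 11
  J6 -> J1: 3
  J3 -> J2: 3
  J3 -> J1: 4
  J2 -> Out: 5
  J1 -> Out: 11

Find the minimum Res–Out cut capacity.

16

Augment Res→J5→J1→Out: bottleneck 9, flow now 9.
Augment Res→J6→J2→Out: bottleneck 5, flow now 14.
Augment Res→J6→J1→Out: bottleneck 2, flow now 16.
No augmenting path remains; maximum flow = 16.
By max-flow min-cut, the minimum cut capacity equals the max flow.
In the residual graph, reachable from Res: {Res, J5, J6, J3, J2, J1}.
Min-cut edges: J2→Out (5), J1→Out (11); capacity 5 + 11 = 16.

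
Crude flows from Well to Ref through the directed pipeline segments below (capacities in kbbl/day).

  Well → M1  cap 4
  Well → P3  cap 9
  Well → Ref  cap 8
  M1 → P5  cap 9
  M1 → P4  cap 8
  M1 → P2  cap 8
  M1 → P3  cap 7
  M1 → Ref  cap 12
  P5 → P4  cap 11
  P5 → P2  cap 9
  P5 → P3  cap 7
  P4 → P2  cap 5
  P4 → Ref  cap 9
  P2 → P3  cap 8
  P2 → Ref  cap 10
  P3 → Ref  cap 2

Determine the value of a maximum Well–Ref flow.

Augment Well→Ref: bottleneck 8, flow now 8.
Augment Well→M1→Ref: bottleneck 4, flow now 12.
Augment Well→P3→Ref: bottleneck 2, flow now 14.
No augmenting path remains; maximum flow = 14.
In the residual graph, reachable from Well: {Well, P3}.
Min-cut edges: Well→M1 (4), Well→Ref (8), P3→Ref (2); capacity 4 + 8 + 2 = 14.
This cut is saturated, so no flow can exceed 14.

14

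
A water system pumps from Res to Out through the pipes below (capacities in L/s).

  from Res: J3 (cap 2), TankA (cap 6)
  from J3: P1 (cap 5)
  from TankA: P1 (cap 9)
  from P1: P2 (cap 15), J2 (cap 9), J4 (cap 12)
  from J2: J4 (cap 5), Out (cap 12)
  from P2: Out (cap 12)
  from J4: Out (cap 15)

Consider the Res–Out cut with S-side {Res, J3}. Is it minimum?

Given cut capacity: 6 + 5 = 11.
Augment Res→J3→P1→J2→Out: bottleneck 2, flow now 2.
Augment Res→TankA→P1→J2→Out: bottleneck 6, flow now 8.
No augmenting path remains; maximum flow = 8.
In the residual graph, reachable from Res: {Res}.
Min-cut edges: Res→J3 (2), Res→TankA (6); capacity 2 + 6 = 8.
Cut capacity 11 exceeds the max flow 8, so it is not minimum.

No — its capacity is 11, but the minimum cut has capacity 8.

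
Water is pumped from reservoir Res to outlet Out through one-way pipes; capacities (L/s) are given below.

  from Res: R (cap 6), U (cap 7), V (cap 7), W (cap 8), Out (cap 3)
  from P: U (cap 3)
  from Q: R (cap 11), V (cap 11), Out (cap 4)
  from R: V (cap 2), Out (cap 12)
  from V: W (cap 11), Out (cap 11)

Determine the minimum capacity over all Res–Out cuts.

16

Augment Res→Out: bottleneck 3, flow now 3.
Augment Res→R→Out: bottleneck 6, flow now 9.
Augment Res→V→Out: bottleneck 7, flow now 16.
No augmenting path remains; maximum flow = 16.
By max-flow min-cut, the minimum cut capacity equals the max flow.
In the residual graph, reachable from Res: {Res, U, W}.
Min-cut edges: Res→R (6), Res→V (7), Res→Out (3); capacity 6 + 7 + 3 = 16.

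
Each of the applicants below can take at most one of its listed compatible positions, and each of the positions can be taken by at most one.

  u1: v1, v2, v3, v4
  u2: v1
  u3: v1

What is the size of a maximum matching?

Unit-capacity flow: source→left, listed edges, right→sink; max matching = max flow.
Augmenting path u1→v1 (+1); matched 1.
Augmenting path u2→v1→u1→v2 (+1); matched 2.
No augmenting path remains; maximum matching = 2.
König certificate: {u1, v1} is a vertex cover of size 2 (every listed pair touches it), so no matching can be larger.

2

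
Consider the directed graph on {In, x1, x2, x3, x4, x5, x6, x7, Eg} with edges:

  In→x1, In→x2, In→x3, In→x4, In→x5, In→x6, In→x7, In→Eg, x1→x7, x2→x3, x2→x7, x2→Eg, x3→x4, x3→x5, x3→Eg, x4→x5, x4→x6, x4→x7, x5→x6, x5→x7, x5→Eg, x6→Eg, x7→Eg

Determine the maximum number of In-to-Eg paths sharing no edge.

Assign every edge capacity 1; by Menger, the answer equals the max flow.
Path In→Eg (+1); total 1.
Path In→x2→Eg (+1); total 2.
Path In→x3→Eg (+1); total 3.
Path In→x5→Eg (+1); total 4.
Path In→x6→Eg (+1); total 5.
Path In→x7→Eg (+1); total 6.
No residual In→Eg path; max flow = 6.
Certifying cut of size 6: {In→Eg, In→x2, In→x3, x5→Eg, x6→Eg, x7→Eg}.

6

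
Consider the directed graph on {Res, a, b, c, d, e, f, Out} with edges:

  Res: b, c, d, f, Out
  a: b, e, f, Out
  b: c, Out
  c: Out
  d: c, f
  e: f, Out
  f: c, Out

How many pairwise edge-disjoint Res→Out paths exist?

Assign every edge capacity 1; by Menger, the answer equals the max flow.
Path Res→Out (+1); total 1.
Path Res→b→Out (+1); total 2.
Path Res→c→Out (+1); total 3.
Path Res→f→Out (+1); total 4.
No residual Res→Out path; max flow = 4.
Certifying cut of size 4: {Res→Out, Res→b, c→Out, f→Out}.

4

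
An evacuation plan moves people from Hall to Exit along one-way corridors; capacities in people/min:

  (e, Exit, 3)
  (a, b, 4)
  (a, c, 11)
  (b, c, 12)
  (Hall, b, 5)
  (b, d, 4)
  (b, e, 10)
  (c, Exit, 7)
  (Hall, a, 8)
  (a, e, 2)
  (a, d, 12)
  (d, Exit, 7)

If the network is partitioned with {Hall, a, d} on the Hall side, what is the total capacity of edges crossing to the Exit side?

29

Edges leaving {Hall, a, d}: Hall→b (5), a→b (4), a→c (11), a→e (2), d→Exit (7).
Cut capacity = 5 + 4 + 11 + 2 + 7 = 29.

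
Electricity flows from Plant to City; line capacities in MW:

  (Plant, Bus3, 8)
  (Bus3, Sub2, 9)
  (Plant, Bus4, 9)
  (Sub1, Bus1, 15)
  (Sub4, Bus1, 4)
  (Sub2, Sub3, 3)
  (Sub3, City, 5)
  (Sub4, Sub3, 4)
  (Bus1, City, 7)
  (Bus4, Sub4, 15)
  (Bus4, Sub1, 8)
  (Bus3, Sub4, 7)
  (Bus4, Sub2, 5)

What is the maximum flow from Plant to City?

Augment Plant→Bus4→Sub4→Sub3→City: bottleneck 4, flow now 4.
Augment Plant→Bus4→Sub4→Bus1→City: bottleneck 4, flow now 8.
Augment Plant→Bus4→Sub2→Sub3→City: bottleneck 1, flow now 9.
Augment Plant→Bus3→Sub4→Bus4→Sub1→Bus1→City: bottleneck 3, flow now 12. (uses reverse residual edge)
No augmenting path remains; maximum flow = 12.
In the residual graph, reachable from Plant: {Plant, Bus4, Bus3, Sub4, Sub2, Sub1, Sub3, Bus1}.
Min-cut edges: Sub3→City (5), Bus1→City (7); capacity 5 + 7 = 12.
This cut is saturated, so no flow can exceed 12.

12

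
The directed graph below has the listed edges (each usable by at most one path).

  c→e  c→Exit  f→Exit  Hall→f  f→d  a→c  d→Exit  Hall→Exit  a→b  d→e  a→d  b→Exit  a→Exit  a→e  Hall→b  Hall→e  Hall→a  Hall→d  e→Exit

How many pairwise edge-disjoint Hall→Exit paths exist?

6

Assign every edge capacity 1; by Menger, the answer equals the max flow.
Path Hall→Exit (+1); total 1.
Path Hall→a→Exit (+1); total 2.
Path Hall→b→Exit (+1); total 3.
Path Hall→d→Exit (+1); total 4.
Path Hall→e→Exit (+1); total 5.
Path Hall→f→Exit (+1); total 6.
No residual Hall→Exit path; max flow = 6.
Certifying cut of size 6: {Hall→Exit, Hall→a, Hall→b, Hall→d, Hall→e, Hall→f}.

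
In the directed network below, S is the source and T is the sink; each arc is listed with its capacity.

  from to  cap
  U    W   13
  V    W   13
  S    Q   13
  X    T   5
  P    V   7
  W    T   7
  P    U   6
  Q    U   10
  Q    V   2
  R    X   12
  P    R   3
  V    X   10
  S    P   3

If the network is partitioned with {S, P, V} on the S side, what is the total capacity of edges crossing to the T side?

Edges leaving {S, P, V}: S→Q (13), P→R (3), P→U (6), V→W (13), V→X (10).
Cut capacity = 13 + 3 + 6 + 13 + 10 = 45.

45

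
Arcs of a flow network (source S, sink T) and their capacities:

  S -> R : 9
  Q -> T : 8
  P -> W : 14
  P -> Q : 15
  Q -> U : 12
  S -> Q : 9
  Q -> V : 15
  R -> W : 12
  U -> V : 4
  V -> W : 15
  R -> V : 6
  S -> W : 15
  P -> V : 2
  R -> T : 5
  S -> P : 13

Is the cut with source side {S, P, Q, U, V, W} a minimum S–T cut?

Given cut capacity: 9 + 8 = 17.
Augment S→Q→T: bottleneck 8, flow now 8.
Augment S→R→T: bottleneck 5, flow now 13.
No augmenting path remains; maximum flow = 13.
In the residual graph, reachable from S: {S, P, Q, R, U, V, W}.
Min-cut edges: Q→T (8), R→T (5); capacity 8 + 5 = 13.
Cut capacity 17 exceeds the max flow 13, so it is not minimum.

No — its capacity is 17, but the minimum cut has capacity 13.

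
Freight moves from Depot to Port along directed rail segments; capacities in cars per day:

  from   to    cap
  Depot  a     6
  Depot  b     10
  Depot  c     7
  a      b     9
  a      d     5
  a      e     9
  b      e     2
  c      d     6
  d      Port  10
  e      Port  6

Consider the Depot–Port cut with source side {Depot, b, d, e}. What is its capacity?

Edges leaving {Depot, b, d, e}: Depot→a (6), Depot→c (7), d→Port (10), e→Port (6).
Cut capacity = 6 + 7 + 10 + 6 = 29.

29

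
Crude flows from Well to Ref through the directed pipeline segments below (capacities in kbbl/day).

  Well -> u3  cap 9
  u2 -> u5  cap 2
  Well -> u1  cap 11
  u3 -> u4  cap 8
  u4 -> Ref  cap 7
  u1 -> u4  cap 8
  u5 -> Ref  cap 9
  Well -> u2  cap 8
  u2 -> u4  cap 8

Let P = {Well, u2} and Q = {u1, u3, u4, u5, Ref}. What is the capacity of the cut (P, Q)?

Edges leaving {Well, u2}: Well→u1 (11), Well→u3 (9), u2→u4 (8), u2→u5 (2).
Cut capacity = 11 + 9 + 8 + 2 = 30.

30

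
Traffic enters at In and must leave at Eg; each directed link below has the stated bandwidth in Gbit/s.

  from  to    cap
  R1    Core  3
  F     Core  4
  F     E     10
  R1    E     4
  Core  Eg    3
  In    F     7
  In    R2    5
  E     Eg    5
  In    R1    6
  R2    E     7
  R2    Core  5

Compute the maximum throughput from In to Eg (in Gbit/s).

Augment In→R2→Core→Eg: bottleneck 3, flow now 3.
Augment In→R2→E→Eg: bottleneck 2, flow now 5.
Augment In→R1→E→Eg: bottleneck 3, flow now 8.
No augmenting path remains; maximum flow = 8.
In the residual graph, reachable from In: {In, R2, R1, F, Core, E}.
Min-cut edges: Core→Eg (3), E→Eg (5); capacity 3 + 5 = 8.
This cut is saturated, so no flow can exceed 8.

8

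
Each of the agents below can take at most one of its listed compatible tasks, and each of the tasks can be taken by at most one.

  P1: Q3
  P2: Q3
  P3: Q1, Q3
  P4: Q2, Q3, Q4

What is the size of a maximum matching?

3

Unit-capacity flow: source→left, listed edges, right→sink; max matching = max flow.
Augmenting path P1→Q3 (+1); matched 1.
Augmenting path P3→Q1 (+1); matched 2.
Augmenting path P4→Q2 (+1); matched 3.
No augmenting path remains; maximum matching = 3.
König certificate: {P3, P4, Q3} is a vertex cover of size 3 (every listed pair touches it), so no matching can be larger.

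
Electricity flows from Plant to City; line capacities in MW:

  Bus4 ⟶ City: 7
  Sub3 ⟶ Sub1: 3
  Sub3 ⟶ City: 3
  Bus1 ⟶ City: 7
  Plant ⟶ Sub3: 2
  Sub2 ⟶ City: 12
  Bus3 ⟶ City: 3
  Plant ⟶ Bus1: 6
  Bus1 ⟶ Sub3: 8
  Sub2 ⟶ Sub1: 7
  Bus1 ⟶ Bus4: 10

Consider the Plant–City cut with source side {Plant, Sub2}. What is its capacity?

27

Edges leaving {Plant, Sub2}: Plant→Bus1 (6), Plant→Sub3 (2), Sub2→Sub1 (7), Sub2→City (12).
Cut capacity = 6 + 2 + 7 + 12 = 27.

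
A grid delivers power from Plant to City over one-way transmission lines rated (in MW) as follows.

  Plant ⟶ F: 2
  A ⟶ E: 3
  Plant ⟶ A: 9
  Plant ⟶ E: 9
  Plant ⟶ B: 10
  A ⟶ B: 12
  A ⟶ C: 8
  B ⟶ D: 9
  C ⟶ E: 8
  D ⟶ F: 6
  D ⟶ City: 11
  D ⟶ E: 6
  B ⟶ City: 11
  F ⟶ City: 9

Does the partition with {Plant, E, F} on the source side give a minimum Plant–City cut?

Given cut capacity: 9 + 10 + 9 = 28.
Augment Plant→B→City: bottleneck 10, flow now 10.
Augment Plant→F→City: bottleneck 2, flow now 12.
Augment Plant→A→B→City: bottleneck 1, flow now 13.
Augment Plant→A→B→D→City: bottleneck 8, flow now 21.
No augmenting path remains; maximum flow = 21.
In the residual graph, reachable from Plant: {Plant, E}.
Min-cut edges: Plant→A (9), Plant→B (10), Plant→F (2); capacity 9 + 10 + 2 = 21.
Cut capacity 28 exceeds the max flow 21, so it is not minimum.

No — its capacity is 28, but the minimum cut has capacity 21.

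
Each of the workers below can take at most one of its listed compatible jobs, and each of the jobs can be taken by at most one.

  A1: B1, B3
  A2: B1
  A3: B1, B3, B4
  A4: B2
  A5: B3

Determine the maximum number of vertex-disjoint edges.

4

Unit-capacity flow: source→left, listed edges, right→sink; max matching = max flow.
Augmenting path A1→B1 (+1); matched 1.
Augmenting path A3→B3 (+1); matched 2.
Augmenting path A4→B2 (+1); matched 3.
Augmenting path A5→B3→A3→B4 (+1); matched 4.
No augmenting path remains; maximum matching = 4.
König certificate: {A3, A4, B1, B3} is a vertex cover of size 4 (every listed pair touches it), so no matching can be larger.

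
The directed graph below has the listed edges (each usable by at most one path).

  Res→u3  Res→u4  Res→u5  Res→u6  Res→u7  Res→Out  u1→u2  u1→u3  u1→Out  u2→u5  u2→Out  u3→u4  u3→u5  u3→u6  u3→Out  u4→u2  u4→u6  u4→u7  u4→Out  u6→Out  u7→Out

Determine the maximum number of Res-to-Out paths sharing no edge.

Assign every edge capacity 1; by Menger, the answer equals the max flow.
Path Res→Out (+1); total 1.
Path Res→u3→Out (+1); total 2.
Path Res→u4→Out (+1); total 3.
Path Res→u6→Out (+1); total 4.
Path Res→u7→Out (+1); total 5.
No residual Res→Out path; max flow = 5.
Certifying cut of size 5: {Res→Out, Res→u3, Res→u4, Res→u6, Res→u7}.

5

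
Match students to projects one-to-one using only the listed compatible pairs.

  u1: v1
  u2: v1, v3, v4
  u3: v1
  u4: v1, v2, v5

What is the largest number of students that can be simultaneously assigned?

Unit-capacity flow: source→left, listed edges, right→sink; max matching = max flow.
Augmenting path u1→v1 (+1); matched 1.
Augmenting path u2→v3 (+1); matched 2.
Augmenting path u4→v2 (+1); matched 3.
No augmenting path remains; maximum matching = 3.
König certificate: {u2, u4, v1} is a vertex cover of size 3 (every listed pair touches it), so no matching can be larger.

3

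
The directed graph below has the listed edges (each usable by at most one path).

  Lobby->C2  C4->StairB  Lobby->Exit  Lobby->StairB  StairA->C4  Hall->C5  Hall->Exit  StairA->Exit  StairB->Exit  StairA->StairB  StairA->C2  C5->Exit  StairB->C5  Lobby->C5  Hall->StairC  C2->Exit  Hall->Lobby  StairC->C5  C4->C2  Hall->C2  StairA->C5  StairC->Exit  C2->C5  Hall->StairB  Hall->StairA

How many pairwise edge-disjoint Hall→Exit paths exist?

7

Assign every edge capacity 1; by Menger, the answer equals the max flow.
Path Hall→Exit (+1); total 1.
Path Hall→StairA→Exit (+1); total 2.
Path Hall→Lobby→Exit (+1); total 3.
Path Hall→C2→Exit (+1); total 4.
Path Hall→StairC→Exit (+1); total 5.
Path Hall→StairB→Exit (+1); total 6.
Path Hall→C5→Exit (+1); total 7.
No residual Hall→Exit path; max flow = 7.
Certifying cut of size 7: {Hall→C2, Hall→C5, Hall→Exit, Hall→Lobby, Hall→StairA, Hall→StairB, Hall→StairC}.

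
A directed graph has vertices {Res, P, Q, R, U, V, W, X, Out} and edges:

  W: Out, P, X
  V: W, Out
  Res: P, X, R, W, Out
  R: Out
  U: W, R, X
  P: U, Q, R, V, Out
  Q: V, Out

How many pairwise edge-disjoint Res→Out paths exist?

Assign every edge capacity 1; by Menger, the answer equals the max flow.
Path Res→Out (+1); total 1.
Path Res→P→Out (+1); total 2.
Path Res→R→Out (+1); total 3.
Path Res→W→Out (+1); total 4.
No residual Res→Out path; max flow = 4.
Certifying cut of size 4: {Res→Out, Res→P, Res→R, Res→W}.

4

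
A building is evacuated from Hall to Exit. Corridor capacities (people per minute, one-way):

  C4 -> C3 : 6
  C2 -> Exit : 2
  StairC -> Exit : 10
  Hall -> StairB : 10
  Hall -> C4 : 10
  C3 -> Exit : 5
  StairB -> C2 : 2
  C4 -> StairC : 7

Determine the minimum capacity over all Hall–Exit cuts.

12

Augment Hall→C4→StairC→Exit: bottleneck 7, flow now 7.
Augment Hall→C4→C3→Exit: bottleneck 3, flow now 10.
Augment Hall→StairB→C2→Exit: bottleneck 2, flow now 12.
No augmenting path remains; maximum flow = 12.
By max-flow min-cut, the minimum cut capacity equals the max flow.
In the residual graph, reachable from Hall: {Hall, StairB}.
Min-cut edges: Hall→C4 (10), StairB→C2 (2); capacity 10 + 2 = 12.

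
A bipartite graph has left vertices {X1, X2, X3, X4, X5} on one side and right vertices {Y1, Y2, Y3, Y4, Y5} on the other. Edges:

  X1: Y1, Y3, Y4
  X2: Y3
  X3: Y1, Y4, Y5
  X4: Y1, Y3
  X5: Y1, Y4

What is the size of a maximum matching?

4

Unit-capacity flow: source→left, listed edges, right→sink; max matching = max flow.
Augmenting path X1→Y1 (+1); matched 1.
Augmenting path X2→Y3 (+1); matched 2.
Augmenting path X3→Y4 (+1); matched 3.
Augmenting path X5→Y4→X3→Y5 (+1); matched 4.
No augmenting path remains; maximum matching = 4.
König certificate: {X3, Y1, Y3, Y4} is a vertex cover of size 4 (every listed pair touches it), so no matching can be larger.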